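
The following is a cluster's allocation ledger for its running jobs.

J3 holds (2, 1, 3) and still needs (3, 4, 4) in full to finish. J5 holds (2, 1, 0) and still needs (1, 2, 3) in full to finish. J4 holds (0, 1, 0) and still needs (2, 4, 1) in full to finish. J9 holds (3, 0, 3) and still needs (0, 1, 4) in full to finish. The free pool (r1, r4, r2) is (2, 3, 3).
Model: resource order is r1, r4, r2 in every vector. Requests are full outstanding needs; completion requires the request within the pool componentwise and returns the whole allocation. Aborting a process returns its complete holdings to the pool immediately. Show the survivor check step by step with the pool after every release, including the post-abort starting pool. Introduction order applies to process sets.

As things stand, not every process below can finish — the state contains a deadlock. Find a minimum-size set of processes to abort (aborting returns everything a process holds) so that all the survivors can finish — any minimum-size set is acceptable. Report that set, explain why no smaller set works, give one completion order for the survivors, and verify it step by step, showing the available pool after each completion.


Abort J9.
Key observation: no ordering could ever have run J3 before the abort of J9; with (3, 0, 3) back in the pool it fits at step 2.
Why nothing smaller works: aborting no one leaves the state deadlocked as given.
Survivors finish in the order: J5, J3, J4. Step-by-step check (pool after the aborts first):
  pool = (5, 3, 6)
  J5: need (1, 2, 3) fits (5, 3, 6); releases (2, 1, 0), pool now (7, 4, 6)
  J3: need (3, 4, 4) fits (7, 4, 6); releases (2, 1, 3), pool now (9, 5, 9)
  J4: need (2, 4, 1) fits (9, 5, 9); releases (0, 1, 0), pool now (9, 6, 9)


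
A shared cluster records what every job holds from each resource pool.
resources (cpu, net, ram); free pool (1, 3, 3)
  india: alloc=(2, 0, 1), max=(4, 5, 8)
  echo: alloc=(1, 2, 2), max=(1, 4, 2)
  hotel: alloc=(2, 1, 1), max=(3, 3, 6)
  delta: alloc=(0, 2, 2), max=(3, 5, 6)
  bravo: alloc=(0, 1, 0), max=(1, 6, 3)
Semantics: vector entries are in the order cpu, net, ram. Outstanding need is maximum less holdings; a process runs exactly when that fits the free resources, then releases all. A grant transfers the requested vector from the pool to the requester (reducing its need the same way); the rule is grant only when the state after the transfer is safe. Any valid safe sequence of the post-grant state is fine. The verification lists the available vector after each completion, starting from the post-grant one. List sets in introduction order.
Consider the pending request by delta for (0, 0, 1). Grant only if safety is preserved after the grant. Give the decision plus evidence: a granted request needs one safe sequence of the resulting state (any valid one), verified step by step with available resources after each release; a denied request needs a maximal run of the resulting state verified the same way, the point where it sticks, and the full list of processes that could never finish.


DENY. Granting would leave the state unsafe.
Key observation: after echo, bravo the pool peaks at (2, 6, 4), and each blocked process is short somewhere: india on ram; hotel on ram; delta on cpu.
On the post-grant state, echo, bravo is a maximal run — nothing extends it. Check, step by step:
  pool = (1, 3, 2)
  echo needs (0, 2, 0) <= (1, 3, 2) -> finishes; pool += (1, 2, 2) = (2, 5, 4)
  bravo needs (1, 5, 3) <= (2, 5, 4) -> finishes; pool += (0, 1, 0) = (2, 6, 4)
  blocked: india wants (2, 5, 7), pool (2, 6, 4) — not enough ram
  blocked: hotel wants (1, 2, 5), pool (2, 6, 4) — not enough ram
  blocked: delta wants (3, 3, 3), pool (2, 6, 4) — not enough cpu
Had the request been granted, india, hotel and delta could never finish.


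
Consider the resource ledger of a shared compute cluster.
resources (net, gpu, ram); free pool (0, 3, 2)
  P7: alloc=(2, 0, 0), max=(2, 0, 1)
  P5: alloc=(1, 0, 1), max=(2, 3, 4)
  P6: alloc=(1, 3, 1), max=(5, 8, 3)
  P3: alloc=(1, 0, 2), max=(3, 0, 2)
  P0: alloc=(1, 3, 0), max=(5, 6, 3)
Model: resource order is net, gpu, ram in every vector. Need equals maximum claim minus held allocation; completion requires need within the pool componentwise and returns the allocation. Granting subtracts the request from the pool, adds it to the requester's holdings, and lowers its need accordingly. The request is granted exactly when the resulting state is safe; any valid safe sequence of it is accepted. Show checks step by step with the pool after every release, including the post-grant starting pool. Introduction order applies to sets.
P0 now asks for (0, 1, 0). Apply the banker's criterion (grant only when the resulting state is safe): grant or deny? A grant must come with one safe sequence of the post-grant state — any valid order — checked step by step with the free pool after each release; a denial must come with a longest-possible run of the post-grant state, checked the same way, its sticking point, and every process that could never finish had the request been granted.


DENY. Granting would leave the state unsafe.
Key observation: after P7, P3 the pool peaks at (3, 2, 4), and each blocked process is short somewhere: P5 on gpu; P6 on net, gpu; P0 on net.
On the post-grant state, P7, P3 is a maximal run — nothing extends it. Step-by-step check:
  pool = (0, 2, 2)
  run P7 (needs (0, 0, 1), free (0, 2, 2)); after release of (2, 0, 0) the pool is (2, 2, 2)
  run P3 (needs (2, 0, 0), free (2, 2, 2)); after release of (1, 0, 2) the pool is (3, 2, 4)
  P5 cannot run: need (1, 3, 3) vs free (3, 2, 4) (insufficient gpu)
  P6 cannot run: need (4, 5, 2) vs free (3, 2, 4) (insufficient net and gpu)
  P0 cannot run: need (4, 2, 3) vs free (3, 2, 4) (insufficient net)
Post-grant, the permanently blocked set is P5, P6 and P0.


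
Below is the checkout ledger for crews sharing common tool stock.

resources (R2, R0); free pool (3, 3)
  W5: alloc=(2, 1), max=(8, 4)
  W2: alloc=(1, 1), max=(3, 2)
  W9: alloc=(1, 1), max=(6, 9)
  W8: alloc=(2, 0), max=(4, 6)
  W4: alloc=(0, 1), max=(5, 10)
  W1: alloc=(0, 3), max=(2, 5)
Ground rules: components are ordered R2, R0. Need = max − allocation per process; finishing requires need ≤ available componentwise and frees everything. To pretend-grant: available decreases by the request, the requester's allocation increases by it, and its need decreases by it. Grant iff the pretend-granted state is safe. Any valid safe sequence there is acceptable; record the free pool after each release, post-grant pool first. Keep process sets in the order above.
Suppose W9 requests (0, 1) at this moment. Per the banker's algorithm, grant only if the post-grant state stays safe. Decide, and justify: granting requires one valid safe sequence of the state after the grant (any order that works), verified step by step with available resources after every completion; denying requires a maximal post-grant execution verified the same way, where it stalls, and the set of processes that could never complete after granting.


GRANT — the state after the grant stays safe, e.g. via W2, W1, W8, W5, W9, W4.
Key observation: (3, 2) free after granting still covers W2 first, and each release covers the next.
Step-by-step check of the post-grant state:
  pool = (3, 2)
  run W2 (needs (2, 1), free (3, 2)); after release of (1, 1) the pool is (4, 3)
  run W1 (needs (2, 2), free (4, 3)); after release of (0, 3) the pool is (4, 6)
  run W8 (needs (2, 6), free (4, 6)); after release of (2, 0) the pool is (6, 6)
  run W5 (needs (6, 3), free (6, 6)); after release of (2, 1) the pool is (8, 7)
  run W9 (needs (5, 7), free (8, 7)); after release of (1, 2) the pool is (9, 9)
  run W4 (needs (5, 9), free (9, 9)); after release of (0, 1) the pool is (9, 10)


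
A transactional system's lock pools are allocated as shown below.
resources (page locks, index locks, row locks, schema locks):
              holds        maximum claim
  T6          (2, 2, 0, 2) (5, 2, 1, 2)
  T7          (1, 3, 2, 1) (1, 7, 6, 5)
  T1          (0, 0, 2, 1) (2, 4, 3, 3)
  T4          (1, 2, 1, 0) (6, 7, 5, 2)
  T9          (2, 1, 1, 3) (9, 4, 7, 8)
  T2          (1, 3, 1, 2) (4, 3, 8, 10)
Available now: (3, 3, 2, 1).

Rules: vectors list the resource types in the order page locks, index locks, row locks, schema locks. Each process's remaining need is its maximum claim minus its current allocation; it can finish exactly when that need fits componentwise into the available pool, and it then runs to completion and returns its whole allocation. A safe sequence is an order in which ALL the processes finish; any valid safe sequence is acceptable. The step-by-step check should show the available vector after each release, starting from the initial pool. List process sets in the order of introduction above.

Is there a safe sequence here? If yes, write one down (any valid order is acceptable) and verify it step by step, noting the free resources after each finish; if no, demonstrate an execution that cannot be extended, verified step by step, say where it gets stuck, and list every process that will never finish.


SAFE, for example via the order T6, T1, T4, T7, T9, T2.
Key observation: at T6 the run first touches a limit — (3, 0, 1, 0) against (3, 3, 2, 1), exact on a resource it actually requests.
Verifying each step:
  pool = (3, 3, 2, 1)
  T6: need (3, 0, 1, 0) fits (3, 3, 2, 1); releases (2, 2, 0, 2), pool now (5, 5, 2, 3)
  T1: need (2, 4, 1, 2) fits (5, 5, 2, 3); releases (0, 0, 2, 1), pool now (5, 5, 4, 4)
  T4: need (5, 5, 4, 2) fits (5, 5, 4, 4); releases (1, 2, 1, 0), pool now (6, 7, 5, 4)
  T7: need (0, 4, 4, 4) fits (6, 7, 5, 4); releases (1, 3, 2, 1), pool now (7, 10, 7, 5)
  T9: need (7, 3, 6, 5) fits (7, 10, 7, 5); releases (2, 1, 1, 3), pool now (9, 11, 8, 8)
  T2: need (3, 0, 7, 8) fits (9, 11, 8, 8); releases (1, 3, 1, 2), pool now (10, 14, 9, 10)


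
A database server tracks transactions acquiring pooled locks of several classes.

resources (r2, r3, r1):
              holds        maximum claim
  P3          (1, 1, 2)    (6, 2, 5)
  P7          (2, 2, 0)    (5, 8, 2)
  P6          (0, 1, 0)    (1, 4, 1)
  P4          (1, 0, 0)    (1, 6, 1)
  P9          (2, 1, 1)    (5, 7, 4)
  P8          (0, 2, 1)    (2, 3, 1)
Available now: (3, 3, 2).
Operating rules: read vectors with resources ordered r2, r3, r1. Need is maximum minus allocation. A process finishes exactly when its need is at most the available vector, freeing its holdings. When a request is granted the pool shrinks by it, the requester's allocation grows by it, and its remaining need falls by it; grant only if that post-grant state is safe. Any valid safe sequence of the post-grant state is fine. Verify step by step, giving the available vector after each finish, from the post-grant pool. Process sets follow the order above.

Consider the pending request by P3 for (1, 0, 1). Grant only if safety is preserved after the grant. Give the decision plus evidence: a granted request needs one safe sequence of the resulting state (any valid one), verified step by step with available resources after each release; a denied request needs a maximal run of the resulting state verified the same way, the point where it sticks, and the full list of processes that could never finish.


GRANT. The post-grant state is safe; one safe sequence: P6, P8, P4, P7, P3, P9.
Key observation: (2, 3, 1) free after granting still covers P6 first, and each release covers the next.
Step-by-step check of the post-grant state:
  pool = (2, 3, 1)
  P6 needs (1, 3, 1) <= (2, 3, 1) -> finishes; pool += (0, 1, 0) = (2, 4, 1)
  P8 needs (2, 1, 0) <= (2, 4, 1) -> finishes; pool += (0, 2, 1) = (2, 6, 2)
  P4 needs (0, 6, 1) <= (2, 6, 2) -> finishes; pool += (1, 0, 0) = (3, 6, 2)
  P7 needs (3, 6, 2) <= (3, 6, 2) -> finishes; pool += (2, 2, 0) = (5, 8, 2)
  P3 needs (4, 1, 2) <= (5, 8, 2) -> finishes; pool += (2, 1, 3) = (7, 9, 5)
  P9 needs (3, 6, 3) <= (7, 9, 5) -> finishes; pool += (2, 1, 1) = (9, 10, 6)


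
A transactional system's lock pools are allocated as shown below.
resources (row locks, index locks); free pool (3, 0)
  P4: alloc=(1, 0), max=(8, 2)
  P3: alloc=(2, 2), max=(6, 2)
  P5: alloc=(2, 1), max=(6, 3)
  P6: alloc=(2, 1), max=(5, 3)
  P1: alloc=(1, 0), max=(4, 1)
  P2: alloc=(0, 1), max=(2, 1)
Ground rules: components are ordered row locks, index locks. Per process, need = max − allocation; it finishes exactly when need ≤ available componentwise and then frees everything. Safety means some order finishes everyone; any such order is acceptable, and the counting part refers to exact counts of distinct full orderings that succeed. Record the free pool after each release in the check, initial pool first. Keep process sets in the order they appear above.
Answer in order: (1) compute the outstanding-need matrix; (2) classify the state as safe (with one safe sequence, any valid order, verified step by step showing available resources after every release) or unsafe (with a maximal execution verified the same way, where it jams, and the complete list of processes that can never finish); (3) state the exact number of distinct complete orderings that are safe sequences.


(1) Outstanding need per process (order row locks, index locks):
  P4: (7, 2)
  P3: (4, 0)
  P5: (4, 2)
  P6: (3, 2)
  P1: (3, 1)
  P2: (2, 0)
(2) SAFE, for example via the order P2, P1, P3, P5, P4, P6.
Key observation: P1 is the earliest step where a requested resource binds exactly: need (3, 1), pool (3, 1) at its turn.
Step-by-step check:
  pool = (3, 0)
  run P2 (needs (2, 0), free (3, 0)); after release of (0, 1) the pool is (3, 1)
  run P1 (needs (3, 1), free (3, 1)); after release of (1, 0) the pool is (4, 1)
  run P3 (needs (4, 0), free (4, 1)); after release of (2, 2) the pool is (6, 3)
  run P5 (needs (4, 2), free (6, 3)); after release of (2, 1) the pool is (8, 4)
  run P4 (needs (7, 2), free (8, 4)); after release of (1, 0) the pool is (9, 4)
  run P6 (needs (3, 2), free (9, 4)); after release of (2, 1) the pool is (11, 5)
(3) Precisely 4 of the possible complete orderings are safe sequences.


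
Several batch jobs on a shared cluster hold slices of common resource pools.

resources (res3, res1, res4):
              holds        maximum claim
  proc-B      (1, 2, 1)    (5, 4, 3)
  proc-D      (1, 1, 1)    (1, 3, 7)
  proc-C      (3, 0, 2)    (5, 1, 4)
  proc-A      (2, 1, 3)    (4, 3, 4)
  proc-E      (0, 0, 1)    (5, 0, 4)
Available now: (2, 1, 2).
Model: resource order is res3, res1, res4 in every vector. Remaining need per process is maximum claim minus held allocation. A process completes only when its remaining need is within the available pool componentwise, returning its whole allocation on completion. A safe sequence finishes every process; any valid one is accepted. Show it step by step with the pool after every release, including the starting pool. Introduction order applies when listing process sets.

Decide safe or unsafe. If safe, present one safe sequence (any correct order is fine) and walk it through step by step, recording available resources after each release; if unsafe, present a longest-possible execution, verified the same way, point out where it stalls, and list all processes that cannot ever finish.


The state is UNSAFE.
Key observation: once proc-C, proc-E finish, the pool peaks at (5, 1, 5) — and every remaining process still needs more res1 than that.
Going as far as possible: proc-C, proc-E; after that, nothing fits. Verifying each step:
  pool = (2, 1, 2)
  run proc-C (needs (2, 1, 2), free (2, 1, 2)); after release of (3, 0, 2) the pool is (5, 1, 4)
  run proc-E (needs (5, 0, 3), free (5, 1, 4)); after release of (0, 0, 1) the pool is (5, 1, 5)
  blocked: proc-B wants (4, 2, 2), pool (5, 1, 5) — not enough res1
  blocked: proc-D wants (0, 2, 6), pool (5, 1, 5) — not enough res1 and res4
  blocked: proc-A wants (2, 2, 1), pool (5, 1, 5) — not enough res1
Never able to finish: proc-B, proc-D and proc-A.


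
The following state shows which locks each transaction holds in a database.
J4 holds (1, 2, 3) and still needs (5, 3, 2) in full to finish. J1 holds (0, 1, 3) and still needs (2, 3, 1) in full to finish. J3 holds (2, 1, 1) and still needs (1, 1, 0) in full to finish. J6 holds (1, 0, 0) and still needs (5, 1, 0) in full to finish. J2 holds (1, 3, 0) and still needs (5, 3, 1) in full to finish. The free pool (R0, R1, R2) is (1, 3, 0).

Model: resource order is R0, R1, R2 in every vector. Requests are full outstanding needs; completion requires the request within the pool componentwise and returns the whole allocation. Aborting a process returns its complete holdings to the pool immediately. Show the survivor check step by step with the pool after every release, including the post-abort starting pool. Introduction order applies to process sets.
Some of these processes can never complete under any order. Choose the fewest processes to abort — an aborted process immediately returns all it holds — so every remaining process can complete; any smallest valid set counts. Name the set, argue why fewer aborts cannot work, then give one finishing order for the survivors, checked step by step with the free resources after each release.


Minimum abort set: J6 and J2.
Key observation: J4 had no path to completion before; after the abort of J6 and J2 ((2, 3, 0) returned), step 3 is where it fits.
No one abort is enough; case by case: J4 alone leaves J6 blocked (short on R0); J1 alone leaves J4 blocked (short on R0); J3 alone leaves J4 blocked (short on R0); J6 alone leaves J4 blocked (short on R0); J2 alone leaves J4 blocked (short on R0).
Survivors finish in the order: J3, J1, J4. Check, step by step (pool after the aborts first):
  pool = (3, 6, 0)
  J3 needs (1, 1, 0) <= (3, 6, 0) -> finishes; pool += (2, 1, 1) = (5, 7, 1)
  J1 needs (2, 3, 1) <= (5, 7, 1) -> finishes; pool += (0, 1, 3) = (5, 8, 4)
  J4 needs (5, 3, 2) <= (5, 8, 4) -> finishes; pool += (1, 2, 3) = (6, 10, 7)


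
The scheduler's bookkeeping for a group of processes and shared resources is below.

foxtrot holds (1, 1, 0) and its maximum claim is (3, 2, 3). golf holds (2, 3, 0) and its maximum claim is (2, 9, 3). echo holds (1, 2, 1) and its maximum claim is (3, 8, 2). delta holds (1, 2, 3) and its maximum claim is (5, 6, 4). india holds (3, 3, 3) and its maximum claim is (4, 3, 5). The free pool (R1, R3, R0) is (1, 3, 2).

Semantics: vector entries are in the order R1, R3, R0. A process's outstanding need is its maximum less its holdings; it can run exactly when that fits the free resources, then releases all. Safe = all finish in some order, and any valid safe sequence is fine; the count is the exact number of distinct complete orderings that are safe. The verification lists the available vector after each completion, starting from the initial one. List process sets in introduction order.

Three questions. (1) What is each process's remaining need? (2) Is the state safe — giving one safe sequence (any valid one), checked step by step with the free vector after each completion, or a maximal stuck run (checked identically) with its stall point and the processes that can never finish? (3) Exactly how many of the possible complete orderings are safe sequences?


(1) Need matrix, components ordered R1, R3, R0:
  foxtrot: (2, 1, 3)
  golf: (0, 6, 3)
  echo: (2, 6, 1)
  delta: (4, 4, 1)
  india: (1, 0, 2)
(2) SAFE — a valid safe sequence is india, echo, delta, golf, foxtrot.
Key observation: india marks the first exact bind of the order: its need (1, 0, 2) fits the free (1, 3, 2) with zero slack on a requested resource.
Walking it through:
  pool = (1, 3, 2)
  india needs (1, 0, 2) <= (1, 3, 2) -> finishes; pool += (3, 3, 3) = (4, 6, 5)
  echo needs (2, 6, 1) <= (4, 6, 5) -> finishes; pool += (1, 2, 1) = (5, 8, 6)
  delta needs (4, 4, 1) <= (5, 8, 6) -> finishes; pool += (1, 2, 3) = (6, 10, 9)
  golf needs (0, 6, 3) <= (6, 10, 9) -> finishes; pool += (2, 3, 0) = (8, 13, 9)
  foxtrot needs (2, 1, 3) <= (8, 13, 9) -> finishes; pool += (1, 1, 0) = (9, 14, 9)
(3) Exactly 24 of the possible complete orderings are safe sequences.


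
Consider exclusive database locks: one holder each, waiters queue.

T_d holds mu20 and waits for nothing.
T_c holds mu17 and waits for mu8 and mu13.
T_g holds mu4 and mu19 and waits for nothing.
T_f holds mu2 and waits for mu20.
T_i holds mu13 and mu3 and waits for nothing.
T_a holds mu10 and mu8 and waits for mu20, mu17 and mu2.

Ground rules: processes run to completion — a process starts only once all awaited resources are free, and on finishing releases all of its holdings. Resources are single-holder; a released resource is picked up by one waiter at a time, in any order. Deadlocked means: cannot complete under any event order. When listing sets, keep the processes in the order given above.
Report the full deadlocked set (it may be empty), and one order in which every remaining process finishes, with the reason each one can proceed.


Deadlocked: T_c and T_a.
Key observation: along T_c -> T_a -> T_c, each member waits on what the next one holds — a deadlock; no other process is dragged down with it.
One completion order for the rest: T_i, T_g, T_d, T_f.
Walking it through:
  T_i: no waits; runs immediately, freeing mu13 and mu3
  T_g: no waits; runs immediately, freeing mu4 and mu19
  T_d: no waits; runs immediately, freeing mu20
  T_f waits on mu20 — all released -> runs and releases mu2


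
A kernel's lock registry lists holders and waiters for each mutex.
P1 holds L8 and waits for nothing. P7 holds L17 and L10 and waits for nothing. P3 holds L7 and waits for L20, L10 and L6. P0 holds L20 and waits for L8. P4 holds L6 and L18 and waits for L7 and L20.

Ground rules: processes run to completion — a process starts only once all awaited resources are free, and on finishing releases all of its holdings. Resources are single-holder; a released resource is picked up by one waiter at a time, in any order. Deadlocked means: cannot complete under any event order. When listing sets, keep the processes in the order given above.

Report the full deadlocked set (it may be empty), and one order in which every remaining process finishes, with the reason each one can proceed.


Deadlocked: P3 and P4.
Key observation: the knot is the closed ring of waits P3 -> P4 -> P3; no other process is dragged down with it.
One completion order for the rest: P1, P0, P7.
Verifying each step:
  run P1 (it waits on nothing); releases L8
  run P0 (all its waits — L8 — are resolved); releases L20
  run P7 (it waits on nothing); releases L17 and L10


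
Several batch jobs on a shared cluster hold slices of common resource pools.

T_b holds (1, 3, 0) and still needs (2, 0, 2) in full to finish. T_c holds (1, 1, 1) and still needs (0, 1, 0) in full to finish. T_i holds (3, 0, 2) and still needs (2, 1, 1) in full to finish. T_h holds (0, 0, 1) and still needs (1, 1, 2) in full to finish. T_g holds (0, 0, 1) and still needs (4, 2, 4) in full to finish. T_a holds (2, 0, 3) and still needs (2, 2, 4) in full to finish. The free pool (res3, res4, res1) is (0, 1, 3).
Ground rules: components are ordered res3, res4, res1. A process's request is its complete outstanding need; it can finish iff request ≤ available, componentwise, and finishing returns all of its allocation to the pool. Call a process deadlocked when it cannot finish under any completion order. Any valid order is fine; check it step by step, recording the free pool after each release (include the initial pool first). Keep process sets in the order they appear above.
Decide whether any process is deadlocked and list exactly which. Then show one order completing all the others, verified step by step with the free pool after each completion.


The deadlocked set is T_b, T_i, T_g and T_a.
Key observation: after T_c, T_h complete, (1, 2, 5) is the best the pool ever gets, yet each leftover process wants more res3.
A valid finishing order for the others: T_c, T_h. Walking it through:
  pool = (0, 1, 3)
  T_c: need (0, 1, 0) fits (0, 1, 3); releases (1, 1, 1), pool now (1, 2, 4)
  T_h: need (1, 1, 2) fits (1, 2, 4); releases (0, 0, 1), pool now (1, 2, 5)
The blocked processes can never fit:
  blocked: T_b wants (2, 0, 2), pool (1, 2, 5) — not enough res3
  blocked: T_i wants (2, 1, 1), pool (1, 2, 5) — not enough res3
  blocked: T_g wants (4, 2, 4), pool (1, 2, 5) — not enough res3
  blocked: T_a wants (2, 2, 4), pool (1, 2, 5) — not enough res3


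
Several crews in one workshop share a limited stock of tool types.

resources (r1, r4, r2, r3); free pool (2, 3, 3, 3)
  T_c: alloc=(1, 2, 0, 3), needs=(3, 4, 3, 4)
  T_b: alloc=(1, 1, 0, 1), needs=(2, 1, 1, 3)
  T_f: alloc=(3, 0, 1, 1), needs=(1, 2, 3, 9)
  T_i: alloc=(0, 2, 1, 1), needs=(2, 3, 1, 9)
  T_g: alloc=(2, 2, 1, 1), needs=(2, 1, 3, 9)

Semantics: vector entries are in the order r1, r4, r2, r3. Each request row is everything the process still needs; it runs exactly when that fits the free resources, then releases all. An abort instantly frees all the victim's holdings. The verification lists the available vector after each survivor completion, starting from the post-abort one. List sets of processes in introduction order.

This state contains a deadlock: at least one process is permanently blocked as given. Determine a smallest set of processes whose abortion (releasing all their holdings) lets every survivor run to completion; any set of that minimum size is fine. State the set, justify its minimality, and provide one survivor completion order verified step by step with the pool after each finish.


Abort T_f and T_g.
Key observation: no ordering could ever have run T_i before the abort of T_f and T_g; with (5, 2, 2, 2) back in the pool it fits at step 3.
Minimality, checking each single-abort alternative: T_c alone leaves T_f blocked (short on r3); T_b alone leaves T_f blocked (short on r3); T_f alone leaves T_i blocked (short on r3); T_i alone leaves T_f blocked (short on r3); T_g alone leaves T_f blocked (short on r3).
Survivors finish in the order: T_b, T_c, T_i. Verifying each step (pool after the aborts first):
  pool = (7, 5, 5, 5)
  run T_b (needs (2, 1, 1, 3), free (7, 5, 5, 5)); after release of (1, 1, 0, 1) the pool is (8, 6, 5, 6)
  run T_c (needs (3, 4, 3, 4), free (8, 6, 5, 6)); after release of (1, 2, 0, 3) the pool is (9, 8, 5, 9)
  run T_i (needs (2, 3, 1, 9), free (9, 8, 5, 9)); after release of (0, 2, 1, 1) the pool is (9, 10, 6, 10)


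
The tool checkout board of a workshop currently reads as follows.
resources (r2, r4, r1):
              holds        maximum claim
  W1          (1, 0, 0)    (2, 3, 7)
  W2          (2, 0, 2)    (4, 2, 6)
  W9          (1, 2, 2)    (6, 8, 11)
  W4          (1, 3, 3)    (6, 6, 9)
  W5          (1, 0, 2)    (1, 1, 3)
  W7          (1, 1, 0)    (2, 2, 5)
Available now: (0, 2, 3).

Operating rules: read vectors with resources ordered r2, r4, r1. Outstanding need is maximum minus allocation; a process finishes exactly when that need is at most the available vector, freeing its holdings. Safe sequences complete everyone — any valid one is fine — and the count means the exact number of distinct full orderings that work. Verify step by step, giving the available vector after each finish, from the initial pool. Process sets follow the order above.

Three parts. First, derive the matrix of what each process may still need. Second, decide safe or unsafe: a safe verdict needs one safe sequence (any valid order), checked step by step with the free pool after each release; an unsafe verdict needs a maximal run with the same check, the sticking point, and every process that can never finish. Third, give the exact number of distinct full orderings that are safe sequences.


(1) Remaining need (order r2, r4, r1):
  W1: (1, 3, 7)
  W2: (2, 2, 4)
  W9: (5, 6, 9)
  W4: (5, 3, 6)
  W5: (0, 1, 1)
  W7: (1, 1, 5)
(2) SAFE, for example via the order W5, W7, W2, W1, W4, W9.
Key observation: the first exact fit in this order is W7 — it needs (1, 1, 5) with (1, 2, 5) free, meeting a requested resource to the last unit.
Step-by-step check:
  pool = (0, 2, 3)
  run W5 (needs (0, 1, 1), free (0, 2, 3)); after release of (1, 0, 2) the pool is (1, 2, 5)
  run W7 (needs (1, 1, 5), free (1, 2, 5)); after release of (1, 1, 0) the pool is (2, 3, 5)
  run W2 (needs (2, 2, 4), free (2, 3, 5)); after release of (2, 0, 2) the pool is (4, 3, 7)
  run W1 (needs (1, 3, 7), free (4, 3, 7)); after release of (1, 0, 0) the pool is (5, 3, 7)
  run W4 (needs (5, 3, 6), free (5, 3, 7)); after release of (1, 3, 3) the pool is (6, 6, 10)
  run W9 (needs (5, 6, 9), free (6, 6, 10)); after release of (1, 2, 2) the pool is (7, 8, 12)
(3) The exact count: 1 of the possible complete orderings is a safe sequence.


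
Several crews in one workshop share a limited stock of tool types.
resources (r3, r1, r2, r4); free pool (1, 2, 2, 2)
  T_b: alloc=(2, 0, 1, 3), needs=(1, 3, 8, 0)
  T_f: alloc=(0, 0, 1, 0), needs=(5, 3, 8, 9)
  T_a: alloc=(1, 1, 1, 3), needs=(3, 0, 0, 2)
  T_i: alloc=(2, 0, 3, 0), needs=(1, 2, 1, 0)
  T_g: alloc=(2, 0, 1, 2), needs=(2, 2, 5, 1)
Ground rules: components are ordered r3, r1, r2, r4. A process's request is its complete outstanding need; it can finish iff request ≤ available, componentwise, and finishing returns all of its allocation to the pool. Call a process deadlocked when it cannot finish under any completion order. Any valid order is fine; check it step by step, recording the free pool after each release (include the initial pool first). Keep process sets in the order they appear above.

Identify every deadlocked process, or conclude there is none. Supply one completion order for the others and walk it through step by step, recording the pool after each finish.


Deadlocked: T_b and T_f.
Key observation: the wall is r2: completing T_i, T_g, T_a brings the pool only to (6, 3, 7, 7), and all the rest need more.
One completion order for the rest: T_i, T_g, T_a. Walking it through:
  pool = (1, 2, 2, 2)
  T_i: need (1, 2, 1, 0) fits (1, 2, 2, 2); releases (2, 0, 3, 0), pool now (3, 2, 5, 2)
  T_g: need (2, 2, 5, 1) fits (3, 2, 5, 2); releases (2, 0, 1, 2), pool now (5, 2, 6, 4)
  T_a: need (3, 0, 0, 2) fits (5, 2, 6, 4); releases (1, 1, 1, 3), pool now (6, 3, 7, 7)
None of the blocked processes ever fits:
  blocked: T_b wants (1, 3, 8, 0), pool (6, 3, 7, 7) — not enough r2
  blocked: T_f wants (5, 3, 8, 9), pool (6, 3, 7, 7) — not enough r2 and r4


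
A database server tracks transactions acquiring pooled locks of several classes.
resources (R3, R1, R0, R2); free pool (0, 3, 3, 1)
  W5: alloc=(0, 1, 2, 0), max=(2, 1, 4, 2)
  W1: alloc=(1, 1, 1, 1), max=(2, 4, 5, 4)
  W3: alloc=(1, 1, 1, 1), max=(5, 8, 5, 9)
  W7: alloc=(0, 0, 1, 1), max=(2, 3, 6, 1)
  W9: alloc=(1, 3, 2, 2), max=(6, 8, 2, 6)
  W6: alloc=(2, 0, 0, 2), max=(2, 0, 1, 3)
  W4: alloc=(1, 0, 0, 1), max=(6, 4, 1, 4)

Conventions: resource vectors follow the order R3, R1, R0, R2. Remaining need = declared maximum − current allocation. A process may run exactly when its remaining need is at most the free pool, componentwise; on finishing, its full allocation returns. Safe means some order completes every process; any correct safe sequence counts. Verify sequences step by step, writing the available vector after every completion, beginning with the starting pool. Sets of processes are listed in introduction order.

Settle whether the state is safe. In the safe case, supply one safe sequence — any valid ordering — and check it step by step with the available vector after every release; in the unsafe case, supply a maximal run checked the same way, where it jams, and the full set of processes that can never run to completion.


UNSAFE — no complete ordering exists.
Key observation: the pool after W6, W5, W7, W1 is (3, 5, 7, 5); every surviving request exceeds it in R3, so progress ends there.
The run W6, W5, W7, W1 cannot be extended any further. Walking it through:
  pool = (0, 3, 3, 1)
  W6: need (0, 0, 1, 1) fits (0, 3, 3, 1); releases (2, 0, 0, 2), pool now (2, 3, 3, 3)
  W5: need (2, 0, 2, 2) fits (2, 3, 3, 3); releases (0, 1, 2, 0), pool now (2, 4, 5, 3)
  W7: need (2, 3, 5, 0) fits (2, 4, 5, 3); releases (0, 0, 1, 1), pool now (2, 4, 6, 4)
  W1: need (1, 3, 4, 3) fits (2, 4, 6, 4); releases (1, 1, 1, 1), pool now (3, 5, 7, 5)
  W3 cannot run: need (4, 7, 4, 8) vs free (3, 5, 7, 5) (insufficient R3, R1 and R2)
  W9 cannot run: need (5, 5, 0, 4) vs free (3, 5, 7, 5) (insufficient R3)
  W4 cannot run: need (5, 4, 1, 3) vs free (3, 5, 7, 5) (insufficient R3)
Processes that can never finish: W3, W9 and W4.


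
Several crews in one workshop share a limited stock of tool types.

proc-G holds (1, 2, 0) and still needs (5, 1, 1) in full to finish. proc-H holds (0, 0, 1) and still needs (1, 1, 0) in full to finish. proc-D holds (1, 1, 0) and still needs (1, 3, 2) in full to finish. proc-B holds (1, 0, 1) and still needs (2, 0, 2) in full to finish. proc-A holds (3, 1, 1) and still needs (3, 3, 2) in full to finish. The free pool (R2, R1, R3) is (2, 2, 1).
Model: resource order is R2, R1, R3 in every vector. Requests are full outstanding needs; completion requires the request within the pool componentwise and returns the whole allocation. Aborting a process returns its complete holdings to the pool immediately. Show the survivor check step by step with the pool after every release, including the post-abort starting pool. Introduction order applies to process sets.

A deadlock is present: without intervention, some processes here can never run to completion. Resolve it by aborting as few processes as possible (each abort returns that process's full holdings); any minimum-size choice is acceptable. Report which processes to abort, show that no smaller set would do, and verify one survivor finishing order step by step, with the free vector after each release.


The answer: abort proc-G.
Key observation: the returned (1, 2, 0) from proc-G is what brings proc-A — unrunnable before, under any order — into play at step 2.
No smaller set exists: with zero aborts the deadlock remains.
One survivor order: proc-H, proc-A, proc-B, proc-D. Step-by-step check (post-abort pool first):
  pool = (3, 4, 1)
  proc-H: need (1, 1, 0) fits (3, 4, 1); releases (0, 0, 1), pool now (3, 4, 2)
  proc-A: need (3, 3, 2) fits (3, 4, 2); releases (3, 1, 1), pool now (6, 5, 3)
  proc-B: need (2, 0, 2) fits (6, 5, 3); releases (1, 0, 1), pool now (7, 5, 4)
  proc-D: need (1, 3, 2) fits (7, 5, 4); releases (1, 1, 0), pool now (8, 6, 4)


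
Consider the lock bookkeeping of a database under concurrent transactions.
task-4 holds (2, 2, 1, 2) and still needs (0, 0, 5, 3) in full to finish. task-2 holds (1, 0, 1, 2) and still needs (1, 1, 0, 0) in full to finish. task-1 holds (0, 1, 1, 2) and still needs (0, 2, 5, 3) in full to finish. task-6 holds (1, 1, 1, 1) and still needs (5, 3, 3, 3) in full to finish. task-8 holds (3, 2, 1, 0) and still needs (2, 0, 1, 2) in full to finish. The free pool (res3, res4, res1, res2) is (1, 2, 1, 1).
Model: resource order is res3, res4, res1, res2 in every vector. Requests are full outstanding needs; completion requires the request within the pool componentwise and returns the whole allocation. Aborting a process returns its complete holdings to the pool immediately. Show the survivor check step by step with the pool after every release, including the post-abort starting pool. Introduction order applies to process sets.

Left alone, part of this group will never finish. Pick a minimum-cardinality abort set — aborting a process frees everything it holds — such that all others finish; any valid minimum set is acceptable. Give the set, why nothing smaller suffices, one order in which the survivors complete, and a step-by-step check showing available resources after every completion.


Abort task-4.
Key observation: task-1 had no path to completion before; after the abort of task-4 ((2, 2, 1, 2) returned), step 4 is where it fits.
No smaller set exists: with zero aborts the deadlock remains.
The survivors complete as task-8, task-2, task-6, task-1. Verifying each step (starting from the post-abort pool):
  pool = (3, 4, 2, 3)
  run task-8 (needs (2, 0, 1, 2), free (3, 4, 2, 3)); after release of (3, 2, 1, 0) the pool is (6, 6, 3, 3)
  run task-2 (needs (1, 1, 0, 0), free (6, 6, 3, 3)); after release of (1, 0, 1, 2) the pool is (7, 6, 4, 5)
  run task-6 (needs (5, 3, 3, 3), free (7, 6, 4, 5)); after release of (1, 1, 1, 1) the pool is (8, 7, 5, 6)
  run task-1 (needs (0, 2, 5, 3), free (8, 7, 5, 6)); after release of (0, 1, 1, 2) the pool is (8, 8, 6, 8)


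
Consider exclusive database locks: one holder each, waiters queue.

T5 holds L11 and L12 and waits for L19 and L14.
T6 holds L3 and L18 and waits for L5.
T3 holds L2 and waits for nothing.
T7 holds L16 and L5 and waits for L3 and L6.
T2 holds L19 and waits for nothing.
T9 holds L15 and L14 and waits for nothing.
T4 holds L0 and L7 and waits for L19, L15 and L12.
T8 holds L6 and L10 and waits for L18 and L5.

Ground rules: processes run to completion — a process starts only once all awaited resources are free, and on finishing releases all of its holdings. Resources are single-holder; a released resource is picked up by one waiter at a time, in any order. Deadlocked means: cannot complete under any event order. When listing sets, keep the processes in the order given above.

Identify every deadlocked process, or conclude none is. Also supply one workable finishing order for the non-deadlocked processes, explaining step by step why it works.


The deadlocked set is T6, T7 and T8.
Key observation: nobody on the ring T6 -> T7 -> T6 can start until another member finishes, which never happens; T8 is caught in further circular waits.
One completion order for the rest: T2, T9, T5, T4, T3.
Walking it through:
  T2 waits on nothing -> runs at once and releases L19
  T9 waits on nothing -> runs at once and releases L15 and L14
  T5: everything it awaited (L19 and L14) is free; runs, freeing L11 and L12
  T4: everything it awaited (L19, L15 and L12) is free; runs, freeing L0 and L7
  T3 waits on nothing -> runs at once and releases L2


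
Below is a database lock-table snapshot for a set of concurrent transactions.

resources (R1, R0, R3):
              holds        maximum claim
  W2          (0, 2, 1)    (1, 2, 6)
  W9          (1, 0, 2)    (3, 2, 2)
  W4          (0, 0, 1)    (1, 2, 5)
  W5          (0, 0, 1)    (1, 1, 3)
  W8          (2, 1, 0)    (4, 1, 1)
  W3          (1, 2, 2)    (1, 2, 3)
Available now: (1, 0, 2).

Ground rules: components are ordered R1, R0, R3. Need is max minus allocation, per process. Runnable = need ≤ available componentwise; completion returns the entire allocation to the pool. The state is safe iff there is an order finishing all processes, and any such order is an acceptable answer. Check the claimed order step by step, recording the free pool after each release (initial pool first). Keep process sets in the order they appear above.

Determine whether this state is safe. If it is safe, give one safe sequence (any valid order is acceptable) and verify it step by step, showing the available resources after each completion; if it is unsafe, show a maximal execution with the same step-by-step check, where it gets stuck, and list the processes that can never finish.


SAFE — a valid safe sequence is W3, W9, W2, W5, W4, W8.
Key observation: the order's first zero-slack moment is W9 ((2, 2, 0) needed, (2, 2, 4) free — a requested resource with nothing to spare).
Verifying each step:
  pool = (1, 0, 2)
  W3: need (0, 0, 1) fits (1, 0, 2); releases (1, 2, 2), pool now (2, 2, 4)
  W9: need (2, 2, 0) fits (2, 2, 4); releases (1, 0, 2), pool now (3, 2, 6)
  W2: need (1, 0, 5) fits (3, 2, 6); releases (0, 2, 1), pool now (3, 4, 7)
  W5: need (1, 1, 2) fits (3, 4, 7); releases (0, 0, 1), pool now (3, 4, 8)
  W4: need (1, 2, 4) fits (3, 4, 8); releases (0, 0, 1), pool now (3, 4, 9)
  W8: need (2, 0, 1) fits (3, 4, 9); releases (2, 1, 0), pool now (5, 5, 9)


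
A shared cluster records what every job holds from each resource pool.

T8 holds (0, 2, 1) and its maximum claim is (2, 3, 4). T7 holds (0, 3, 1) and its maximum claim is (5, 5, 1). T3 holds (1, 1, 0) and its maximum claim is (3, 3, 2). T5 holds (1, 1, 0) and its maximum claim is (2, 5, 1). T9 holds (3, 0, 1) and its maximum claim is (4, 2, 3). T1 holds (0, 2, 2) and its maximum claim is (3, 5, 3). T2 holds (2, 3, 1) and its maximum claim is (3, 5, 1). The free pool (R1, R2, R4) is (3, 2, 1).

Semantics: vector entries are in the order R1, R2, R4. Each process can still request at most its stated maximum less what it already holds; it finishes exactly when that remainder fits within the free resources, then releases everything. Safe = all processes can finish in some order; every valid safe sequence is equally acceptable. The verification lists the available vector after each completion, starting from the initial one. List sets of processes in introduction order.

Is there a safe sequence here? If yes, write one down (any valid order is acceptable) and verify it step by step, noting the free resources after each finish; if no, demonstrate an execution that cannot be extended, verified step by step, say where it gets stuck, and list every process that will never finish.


SAFE. One safe sequence: T2, T9, T3, T5, T8, T7, T1.
Key observation: at T2 the run first touches a limit — (1, 2, 0) against (3, 2, 1), exact on a resource it actually requests.
Walking it through:
  pool = (3, 2, 1)
  run T2 (needs (1, 2, 0), free (3, 2, 1)); after release of (2, 3, 1) the pool is (5, 5, 2)
  run T9 (needs (1, 2, 2), free (5, 5, 2)); after release of (3, 0, 1) the pool is (8, 5, 3)
  run T3 (needs (2, 2, 2), free (8, 5, 3)); after release of (1, 1, 0) the pool is (9, 6, 3)
  run T5 (needs (1, 4, 1), free (9, 6, 3)); after release of (1, 1, 0) the pool is (10, 7, 3)
  run T8 (needs (2, 1, 3), free (10, 7, 3)); after release of (0, 2, 1) the pool is (10, 9, 4)
  run T7 (needs (5, 2, 0), free (10, 9, 4)); after release of (0, 3, 1) the pool is (10, 12, 5)
  run T1 (needs (3, 3, 1), free (10, 12, 5)); after release of (0, 2, 2) the pool is (10, 14, 7)
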